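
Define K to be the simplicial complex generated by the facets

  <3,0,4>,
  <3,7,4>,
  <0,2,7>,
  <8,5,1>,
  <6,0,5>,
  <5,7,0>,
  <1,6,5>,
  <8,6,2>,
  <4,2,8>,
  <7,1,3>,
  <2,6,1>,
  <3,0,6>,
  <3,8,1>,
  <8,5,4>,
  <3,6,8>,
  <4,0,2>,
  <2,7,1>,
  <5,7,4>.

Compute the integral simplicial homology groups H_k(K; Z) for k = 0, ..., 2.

H_0 ≅ Z,  H_1 ≅ Z ⊕ Z/2Z,  H_2 = 0.

Take the total order 0 < 1 < 2 < 3 < 4 < 5 < 6 < 7 < 8 on the vertex set. Then K (dimension 2) consists of the simplices:

  0-simplices (9): [0], [1], [2], [3], [4], [5], [6], [7], [8]
  1-simplices (27): (27 of them)
  2-simplices (18): [0,2,4], [0,2,7], [0,3,4], [0,3,6], [0,5,6], [0,5,7], [1,2,6], [1,2,7], [1,3,7], [1,3,8], [1,5,6], [1,5,8], [2,4,8], [2,6,8], [3,4,7], [3,6,8], [4,5,7], [4,5,8]

Hence C_0 ≅ Z^9, C_1 ≅ Z^27, C_2 ≅ Z^18.

∂_1: C_1 → C_0 sends each edge [p,q] (with p < q) to q − p.
As a 9×27 matrix over Z this has rank 8, with invariant factors (1,1,1,1,1,1,1,1).

Boundary ∂_2: C_2 → C_1 sends each 2-simplex [p,q,r] to [q,r] − [p,r] + [p,q]. For instance
  ∂[1,5,8] = [5,8] − [1,8] + [1,5],
  ∂[1,2,6] = [2,6] − [1,6] + [1,2].
As a 27×18 matrix over Z this has rank 18, with invariant factors (1,1,1,1,1,1,1,1,1,1,1,1,1,1,1,1,1,2).

Reading off H_k = ker ∂_k / im ∂_{k+1}:

  H_0: rank C_0 − rank ∂_1 = 9 − 8 = 1, and the invariant factors of ∂_1 are all 1, so H_0 = Z.
  H_1: rank ker ∂_1 − rank ∂_2 = (27 − 8) − 18 = 1, and ∂_2 has invariant factor 2 > 1, so H_1 = Z ⊕ Z/2Z.
  H_2: rank ker ∂_2 − rank ∂_3 = (18 − 18) − 0 = 0, and there is no ∂_3, so H_2 = 0.

As a check, the Euler characteristic is 9 − 27 + 18 = 0, which agrees with 1 − 1 + 0 = 0.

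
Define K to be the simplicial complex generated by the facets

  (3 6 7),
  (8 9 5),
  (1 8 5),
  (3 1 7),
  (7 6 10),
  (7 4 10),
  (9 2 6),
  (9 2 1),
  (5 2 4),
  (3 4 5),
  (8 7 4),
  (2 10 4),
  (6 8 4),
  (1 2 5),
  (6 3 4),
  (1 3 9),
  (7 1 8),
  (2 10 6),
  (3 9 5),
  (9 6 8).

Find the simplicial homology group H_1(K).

H_1 ≅ Z ⊕ Z/2.

Order the vertices as 1 < 2 < 3 < 4 < 5 < 6 < 7 < 8 < 9 < 10. Listing each simplex with vertices in this order, K has dimension 2 with simplices:

  0-simplices (10): [1], [2], [3], [4], [5], [6], [7], [8], [9], [10]
  1-simplices (30): (30 of them)
  2-simplices (20): (20 of them)

Hence C_0 ≅ Z^10, C_1 ≅ Z^30, C_2 ≅ Z^20.

The boundary map ∂_1: C_1 → C_0 is given by ∂[p,q] = [q] − [p].
The resulting 10×30 matrix has rank 9, and its Smith normal form has invariant factors (1,1,1,1,1,1,1,1,1).

∂_2: C_2 → C_1 acts by ∂[p,q,r] = [q,r] − [p,r] + [p,q]. For instance
  ∂[3,4,5] = [4,5] − [3,5] + [3,4],
  ∂[2,4,5] = [4,5] − [2,5] + [2,4].
This gives a 30×20 integer matrix of rank 20; reducing to Smith normal form yields diagonal entries (1,1,1,1,1,1,1,1,1,1,1,1,1,1,1,1,1,1,1,2).

Reading off H_k = ker ∂_k / im ∂_{k+1}:

  H_1: rank ker ∂_1 − rank ∂_2 = (30 − 9) − 20 = 1, and ∂_2 has invariant factor 2 > 1, so H_1 ≅ Z ⊕ Z/2.

(K is a triangulation of the Klein bottle.)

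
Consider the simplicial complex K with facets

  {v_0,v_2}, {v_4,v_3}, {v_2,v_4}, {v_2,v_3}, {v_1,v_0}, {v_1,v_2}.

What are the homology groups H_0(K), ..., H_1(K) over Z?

We work with the vertex ordering v_0 < v_1 < v_2 < v_3 < v_4. The simplices of K, each written with vertices in increasing order, are:

  0-simplices (5): [v_0], [v_1], [v_2], [v_3], [v_4]
  1-simplices (6): [v_0,v_1], [v_0,v_2], [v_1,v_2], [v_2,v_3], [v_2,v_4], [v_3,v_4]

so the chain groups are C_0 ≅ Z^5, C_1 ≅ Z^6.

∂_1: C_1 → C_0 maps an edge to its endpoints' difference, ∂[p,q] = q − p. For instance
  ∂[v_0,v_1] = [v_1] − [v_0].
This gives a 5×6 integer matrix of rank 4; reducing to Smith normal form yields diagonal entries (1,1,1,1).

Now H_k = ker ∂_k / im ∂_{k+1}, so:

  H_0: rank C_0 − rank ∂_1 = 5 − 4 = 1, and the invariant factors of ∂_1 are all 1, so H_0 ≅ Z.
  H_1: rank ker ∂_1 − rank ∂_2 = (6 − 4) − 0 = 2, and there is no ∂_2, so H_1 ≅ Z^2.

(K is a triangulation of a wedge of 2 circles.)

H_0 = Z,  H_1 = Z^2.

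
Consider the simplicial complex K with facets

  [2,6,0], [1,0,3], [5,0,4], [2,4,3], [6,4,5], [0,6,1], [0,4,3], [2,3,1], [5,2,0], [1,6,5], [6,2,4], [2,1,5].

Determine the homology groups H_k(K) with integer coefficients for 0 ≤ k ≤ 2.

H_0 = Z,  H_1 = Z/2Z,  H_2 = 0.

Take the total order 0 < 1 < 2 < 3 < 4 < 5 < 6 on the vertex set. Then K (dimension 2) consists of the simplices:

  0-simplices (7): [0], [1], [2], [3], [4], [5], [6]
  1-simplices (18): [0,1], [0,2], [0,3], [0,4], [0,5], [0,6], [1,2], [1,3], [1,5], [1,6], [2,3], [2,4], [2,5], [2,6], [3,4], [4,5], [4,6], [5,6]
  2-simplices (12): [0,1,3], [0,1,6], [0,2,5], [0,2,6], [0,3,4], [0,4,5], [1,2,3], [1,2,5], [1,5,6], [2,3,4], [2,4,6], [4,5,6]

so the chain groups are C_0 ≅ Z^7, C_1 ≅ Z^18, C_2 ≅ Z^12.

The boundary map ∂_1: C_1 → C_0 maps an edge to its endpoints' difference, ∂[p,q] = q − p.
As a 7×18 matrix over Z this has rank 6, with invariant factors (1,1,1,1,1,1).

∂_2: C_2 → C_1 acts by ∂[p,q,r] = [q,r] − [p,r] + [p,q]. For instance
  ∂[0,2,6] = [2,6] − [0,6] + [0,2],
  ∂[4,5,6] = [5,6] − [4,6] + [4,5].
As a 18×12 matrix over Z this has rank 12, with invariant factors (1,1,1,1,1,1,1,1,1,1,1,2).

From H_k ≅ ker(∂_k) / im(∂_{k+1}) we obtain:

  H_0: rank C_0 − rank ∂_1 = 7 − 6 = 1, and the invariant factors of ∂_1 are all 1, so H_0 = Z.
  H_1: rank ker ∂_1 − rank ∂_2 = (18 − 6) − 12 = 0, and ∂_2 has invariant factor 2 > 1, so H_1 = Z/2Z.
  H_2: rank ker ∂_2 − rank ∂_3 = (12 − 12) − 0 = 0, and there is no ∂_3, so H_2 = 0.

(K is a triangulation of the real projective plane RP^2.)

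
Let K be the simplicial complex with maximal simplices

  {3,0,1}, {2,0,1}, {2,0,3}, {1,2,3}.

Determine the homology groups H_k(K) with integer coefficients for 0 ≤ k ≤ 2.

H_0 ≅ Z,  H_1 = 0,  H_2 ≅ Z.

Order the vertices as 0 < 1 < 2 < 3. Listing each simplex with vertices in this order, K has dimension 2 with simplices:

  0-simplices (4): [0], [1], [2], [3]
  1-simplices (6): [0,1], [0,2], [0,3], [1,2], [1,3], [2,3]
  2-simplices (4): [0,1,2], [0,1,3], [0,2,3], [1,2,3]

giving chain groups C_0 ≅ Z^4, C_1 ≅ Z^6, C_2 ≅ Z^4.

Boundary ∂_1: C_1 → C_0 is given by ∂[p,q] = [q] − [p].
This gives a 4×6 integer matrix of rank 3; reducing to Smith normal form yields diagonal entries (1,1,1).

The boundary map ∂_2: C_2 → C_1 sends each 2-simplex [p,q,r] to [q,r] − [p,r] + [p,q]. For instance
  ∂[1,2,3] = [2,3] − [1,3] + [1,2],
  ∂[0,2,3] = [2,3] − [0,3] + [0,2].
The 6×4 boundary matrix has rank 3 and Smith normal form diag(1,1,1).

From H_k ≅ ker(∂_k) / im(∂_{k+1}) we obtain:

  H_0: rank C_0 − rank ∂_1 = 4 − 3 = 1, and the invariant factors of ∂_1 are all 1, so H_0 = Z.
  H_1: rank ker ∂_1 − rank ∂_2 = (6 − 3) − 3 = 0, and the invariant factors of ∂_2 are all 1, so H_1 = 0.
  H_2: rank ker ∂_2 − rank ∂_3 = (4 − 3) − 0 = 1, and there is no ∂_3, so H_2 = Z.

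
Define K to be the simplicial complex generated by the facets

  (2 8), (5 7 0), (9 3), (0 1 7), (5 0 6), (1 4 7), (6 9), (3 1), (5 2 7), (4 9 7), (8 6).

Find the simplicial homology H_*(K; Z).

H_0 = Z,  H_1 = Z^3,  H_2 = 0.

Fix the vertex order 0 < 1 < 2 < 3 < 4 < 5 < 6 < 7 < 8 < 9 and write every simplex with vertices in increasing order. Then dim K = 2 and the simplices of K are:

  0-simplices (10): [0], [1], [2], [3], [4], [5], [6], [7], [8], [9]
  1-simplices (18): [0,1], [0,5], [0,6], [0,7], [1,3], [1,4], [1,7], [2,5], [2,7], [2,8], [3,9], [4,7], [4,9], [5,6], [5,7], [6,8], [6,9], [7,9]
  2-simplices (6): [0,1,7], [0,5,6], [0,5,7], [1,4,7], [2,5,7], [4,7,9]

Hence C_0 ≅ Z^10, C_1 ≅ Z^18, C_2 ≅ Z^6.

Boundary ∂_1: C_1 → C_0 is given by ∂[p,q] = [q] − [p].
The 10×18 boundary matrix has rank 9 and Smith normal form diag(1,1,1,1,1,1,1,1,1).

∂_2: C_2 → C_1 sends each 2-simplex [p,q,r] to [q,r] − [p,r] + [p,q]. For instance
  ∂[0,5,7] = [5,7] − [0,7] + [0,5],
  ∂[2,5,7] = [5,7] − [2,7] + [2,5].
This gives a 18×6 integer matrix of rank 6; reducing to Smith normal form yields diagonal entries (1,1,1,1,1,1).

From H_k ≅ ker(∂_k) / im(∂_{k+1}) we obtain:

  H_0: rank C_0 − rank ∂_1 = 10 − 9 = 1, and the invariant factors of ∂_1 are all 1, so H_0 ≅ Z.
  H_1: rank ker ∂_1 − rank ∂_2 = (18 − 9) − 6 = 3, and the invariant factors of ∂_2 are all 1, so H_1 ≅ Z^3.
  H_2: rank ker ∂_2 − rank ∂_3 = (6 − 6) − 0 = 0, and there is no ∂_3, so H_2 ≅ 0.

As a check, the Euler characteristic is 10 − 18 + 6 = -2, which agrees with 1 − 3 + 0 = -2.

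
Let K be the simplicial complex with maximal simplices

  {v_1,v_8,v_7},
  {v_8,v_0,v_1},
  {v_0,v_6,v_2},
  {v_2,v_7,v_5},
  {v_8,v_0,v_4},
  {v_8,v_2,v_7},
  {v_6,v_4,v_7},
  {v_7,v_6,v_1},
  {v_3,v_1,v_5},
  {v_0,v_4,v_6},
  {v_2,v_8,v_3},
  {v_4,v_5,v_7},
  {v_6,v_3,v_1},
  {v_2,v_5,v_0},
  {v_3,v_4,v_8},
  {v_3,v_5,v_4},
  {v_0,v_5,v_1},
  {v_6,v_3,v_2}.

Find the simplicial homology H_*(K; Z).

Fix the vertex order v_0 < v_1 < v_2 < v_3 < v_4 < v_5 < v_6 < v_7 < v_8 and write every simplex with vertices in increasing order. Then dim K = 2 and the simplices of K are:

  0-simplices (9): [v_0], [v_1], [v_2], [v_3], [v_4], [v_5], [v_6], [v_7], [v_8]
  1-simplices (27): (27 of them)
  2-simplices (18): (18 of them)

giving chain groups C_0 ≅ Z^9, C_1 ≅ Z^27, C_2 ≅ Z^18.

∂_1: C_1 → C_0 sends each edge [p,q] (with p < q) to q − p. For instance
  ∂[v_0,v_2] = [v_2] − [v_0].
This gives a 9×27 integer matrix of rank 8; reducing to Smith normal form yields diagonal entries (1,1,1,1,1,1,1,1).

The boundary map ∂_2: C_2 → C_1 maps a triangle to the signed sum of its edges. For instance
  ∂[v_1,v_6,v_7] = [v_6,v_7] − [v_1,v_7] + [v_1,v_6],
  ∂[v_2,v_3,v_8] = [v_3,v_8] − [v_2,v_8] + [v_2,v_3].
The 27×18 boundary matrix has rank 17 and Smith normal form diag(1,1,1,1,1,1,1,1,1,1,1,1,1,1,1,1,1).

Now H_k = ker ∂_k / im ∂_{k+1}, so:

  H_0: rank C_0 − rank ∂_1 = 9 − 8 = 1, and the invariant factors of ∂_1 are all 1, so H_0 = Z.
  H_1: rank ker ∂_1 − rank ∂_2 = (27 − 8) − 17 = 2, and the invariant factors of ∂_2 are all 1, so H_1 = Z^2.
  H_2: rank ker ∂_2 − rank ∂_3 = (18 − 17) − 0 = 1, and there is no ∂_3, so H_2 = Z.

H_0 = Z,  H_1 = Z^2,  H_2 = Z.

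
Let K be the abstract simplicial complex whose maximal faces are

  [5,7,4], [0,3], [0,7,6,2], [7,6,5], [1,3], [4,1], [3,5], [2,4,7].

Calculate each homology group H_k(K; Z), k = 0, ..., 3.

Fix the vertex order 0 < 1 < 2 < 3 < 4 < 5 < 6 < 7 and write every simplex with vertices in increasing order. Then dim K = 3 and the simplices of K are:

  0-simplices (8): [0], [1], [2], [3], [4], [5], [6], [7]
  1-simplices (15): [0,2], [0,3], [0,6], [0,7], [1,3], [1,4], [2,4], [2,6], [2,7], [3,5], [4,5], [4,7], [5,6], [5,7], [6,7]
  2-simplices (7): [0,2,6], [0,2,7], [0,6,7], [2,4,7], [2,6,7], [4,5,7], [5,6,7]
  3-simplices (1): [0,2,6,7]

Hence C_0 ≅ Z^8, C_1 ≅ Z^15, C_2 ≅ Z^7, C_3 ≅ Z^1.

Boundary ∂_1: C_1 → C_0 maps an edge to its endpoints' difference, ∂[p,q] = q − p. For instance
  ∂[5,7] = [7] − [5].
As a 8×15 matrix over Z this has rank 7, with invariant factors (1,1,1,1,1,1,1).

The boundary map ∂_2: C_2 → C_1 acts by ∂[p,q,r] = [q,r] − [p,r] + [p,q]. For instance
  ∂[4,5,7] = [5,7] − [4,7] + [4,5],
  ∂[0,6,7] = [6,7] − [0,7] + [0,6].
This gives a 15×7 integer matrix of rank 6; reducing to Smith normal form yields diagonal entries (1,1,1,1,1,1).

Boundary ∂_3: C_3 → C_2 sends each 3-simplex σ to the alternating sum Σ_i (−1)^i (σ with its i-th vertex removed). For instance
  ∂[0,2,6,7] = [2,6,7] − [0,6,7] + [0,2,7] − [0,2,6].
This gives a 7×1 integer matrix of rank 1; reducing to Smith normal form yields diagonal entries (1).

From H_k ≅ ker(∂_k) / im(∂_{k+1}) we obtain:

  H_0: rank C_0 − rank ∂_1 = 8 − 7 = 1, and the invariant factors of ∂_1 are all 1, so H_0 ≅ Z.
  H_1: rank ker ∂_1 − rank ∂_2 = (15 − 7) − 6 = 2, and the invariant factors of ∂_2 are all 1, so H_1 ≅ Z^2.
  H_2: rank ker ∂_2 − rank ∂_3 = (7 − 6) − 1 = 0, and the invariant factors of ∂_3 are all 1, so H_2 ≅ 0.
  H_3: rank ker ∂_3 − rank ∂_4 = (1 − 1) − 0 = 0, and there is no ∂_4, so H_3 ≅ 0.

H_0 ≅ Z,  H_1 ≅ Z^2,  H_2 = 0,  H_3 = 0.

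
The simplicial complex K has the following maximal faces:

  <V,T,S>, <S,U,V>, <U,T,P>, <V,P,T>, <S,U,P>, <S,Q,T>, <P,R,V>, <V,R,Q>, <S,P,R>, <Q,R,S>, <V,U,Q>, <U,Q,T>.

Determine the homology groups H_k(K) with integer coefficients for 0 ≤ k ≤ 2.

H_0 = Z,  H_1 = Z_2,  H_2 = 0.

We work with the vertex ordering P < Q < R < S < T < U < V. The simplices of K, each written with vertices in increasing order, are:

  0-simplices (7): P, Q, R, S, T, U, V
  1-simplices (18): PR, PS, PT, PU, PV, QR, QS, QT, QU, QV, RS, RV, ST, SU, SV, TU, TV, UV
  2-simplices (12): PRS, PRV, PSU, PTU, PTV, QRS, QRV, QST, QTU, QUV, STV, SUV

Hence C_0 ≅ Z^7, C_1 ≅ Z^18, C_2 ≅ Z^12.

Boundary ∂_1: C_1 → C_0 maps an edge to its endpoints' difference, ∂[p,q] = q − p.
The 7×18 boundary matrix has rank 6 and Smith normal form diag(1,1,1,1,1,1).

∂_2: C_2 → C_1 acts by ∂[p,q,r] = [q,r] − [p,r] + [p,q]. For instance
  ∂QST = ST − QT + QS,
  ∂STV = TV − SV + ST.
As a 18×12 matrix over Z this has rank 12, with invariant factors (1,1,1,1,1,1,1,1,1,1,1,2).

Now H_k = ker ∂_k / im ∂_{k+1}, so:

  H_0: rank C_0 − rank ∂_1 = 7 − 6 = 1, and the invariant factors of ∂_1 are all 1, so H_0 ≅ Z.
  H_1: rank ker ∂_1 − rank ∂_2 = (18 − 6) − 12 = 0, and ∂_2 has invariant factor 2 > 1, so H_1 ≅ Z_2.
  H_2: rank ker ∂_2 − rank ∂_3 = (12 − 12) − 0 = 0, and there is no ∂_3, so H_2 ≅ 0.

As a check, the Euler characteristic is 7 − 18 + 12 = 1, which agrees with 1 − 0 + 0 = 1.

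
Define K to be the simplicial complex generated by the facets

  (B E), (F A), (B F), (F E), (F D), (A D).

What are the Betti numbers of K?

We work with the vertex ordering A < B < D < E < F. The simplices of K, each written with vertices in increasing order, are:

  0-simplices (5): A, B, D, E, F
  1-simplices (6): AD, AF, BE, BF, DF, EF

Hence C_0 ≅ Z^5, C_1 ≅ Z^6.

∂_1: C_1 → C_0 sends each edge [p,q] (with p < q) to q − p. For instance
  ∂BE = E − B.
The 5×6 boundary matrix has rank 4 and Smith normal form diag(1,1,1,1).

Now H_k = ker ∂_k / im ∂_{k+1}, so:

  H_0: rank C_0 − rank ∂_1 = 5 − 4 = 1, and the invariant factors of ∂_1 are all 1, so H_0 = Z.
  H_1: rank ker ∂_1 − rank ∂_2 = (6 − 4) − 0 = 2, and there is no ∂_2, so H_1 = Z^2.

As a check, the Euler characteristic is 5 − 6 = -1, which agrees with 1 − 2 = -1.
(K is a triangulation of a wedge of 2 circles.)

Hence the Betti numbers are b_0 = 1, b_1 = 2.

b_0 = 1, b_1 = 2.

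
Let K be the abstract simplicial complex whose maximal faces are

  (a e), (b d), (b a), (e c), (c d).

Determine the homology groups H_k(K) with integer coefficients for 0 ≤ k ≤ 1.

H_0 ≅ Z,  H_1 ≅ Z.

K has 5 vertices, 5 edges.
rank ∂_0 = 0, rank ∂_1 = 4 ⇒ b_0 = 5 − 0 − 4 = 1; all invariant factors of ∂_1 are 1 so no torsion. So H_0 = Z.
rank ∂_1 = 4, rank ∂_2 = 0 ⇒ b_1 = 5 − 4 − 0 = 1. So H_1 = Z.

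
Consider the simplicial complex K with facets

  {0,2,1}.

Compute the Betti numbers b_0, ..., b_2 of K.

b_0 = 1, b_1 = 0, b_2 = 0.

Fix the vertex order 0 < 1 < 2 and write every simplex with vertices in increasing order. Then dim K = 2 and the simplices of K are:

  0-simplices (3): [0], [1], [2]
  1-simplices (3): [0,1], [0,2], [1,2]
  2-simplices (1): [0,1,2]

giving chain groups C_0 ≅ Z^3, C_1 ≅ Z^3, C_2 ≅ Z^1.

Boundary ∂_1: C_1 → C_0 maps an edge to its endpoints' difference, ∂[p,q] = q − p.
This gives a 3×3 integer matrix of rank 2; reducing to Smith normal form yields diagonal entries (1,1).

∂_2: C_2 → C_1 acts by ∂[p,q,r] = [q,r] − [p,r] + [p,q]. For instance
  ∂[0,1,2] = [1,2] − [0,2] + [0,1].
This gives a 3×1 integer matrix of rank 1; reducing to Smith normal form yields diagonal entries (1).

Now H_k = ker ∂_k / im ∂_{k+1}, so:

  H_0: rank C_0 − rank ∂_1 = 3 − 2 = 1, and the invariant factors of ∂_1 are all 1, so H_0 = Z.
  H_1: rank ker ∂_1 − rank ∂_2 = (3 − 2) − 1 = 0, and the invariant factors of ∂_2 are all 1, so H_1 = 0.
  H_2: rank ker ∂_2 − rank ∂_3 = (1 − 1) − 0 = 0, and there is no ∂_3, so H_2 = 0.

Hence the Betti numbers are b_0 = 1, b_1 = 0, b_2 = 0.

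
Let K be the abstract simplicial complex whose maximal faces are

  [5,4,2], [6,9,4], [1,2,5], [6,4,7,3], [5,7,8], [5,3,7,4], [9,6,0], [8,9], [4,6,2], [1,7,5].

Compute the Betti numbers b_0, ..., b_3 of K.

b_0 = 1, b_1 = 1, b_2 = 0, b_3 = 0.

Order the vertices as 0 < 1 < 2 < 3 < 4 < 5 < 6 < 7 < 8 < 9. Listing each simplex with vertices in this order, K has dimension 3 with simplices:

  0-simplices (10): [0], [1], [2], [3], [4], [5], [6], [7], [8], [9]
  1-simplices (22): [0,6], [0,9], [1,2], [1,5], [1,7], [2,4], [2,5], [2,6], [3,4], [3,5], [3,6], [3,7], [4,5], [4,6], [4,7], [4,9], [5,7], [5,8], [6,7], [6,9], [7,8], [8,9]
  2-simplices (14): [0,6,9], [1,2,5], [1,5,7], [2,4,5], [2,4,6], [3,4,5], [3,4,6], [3,4,7], [3,5,7], [3,6,7], [4,5,7], [4,6,7], [4,6,9], [5,7,8]
  3-simplices (2): [3,4,5,7], [3,4,6,7]

Hence C_0 ≅ Z^10, C_1 ≅ Z^22, C_2 ≅ Z^14, C_3 ≅ Z^2.

The boundary map ∂_1: C_1 → C_0 is given by ∂[p,q] = [q] − [p]. For instance
  ∂[3,6] = [6] − [3].
As a 10×22 matrix over Z this has rank 9, with invariant factors (1,1,1,1,1,1,1,1,1).

The boundary map ∂_2: C_2 → C_1 maps a triangle to the signed sum of its edges. For instance
  ∂[3,4,5] = [4,5] − [3,5] + [3,4],
  ∂[1,5,7] = [5,7] − [1,7] + [1,5].
The 22×14 boundary matrix has rank 12 and Smith normal form diag(1,1,1,1,1,1,1,1,1,1,1,1).

The boundary map ∂_3: C_3 → C_2 sends each 3-simplex σ to the alternating sum Σ_i (−1)^i (σ with its i-th vertex removed). For instance
  ∂[3,4,5,7] = [4,5,7] − [3,5,7] + [3,4,7] − [3,4,5],
  ∂[3,4,6,7] = [4,6,7] − [3,6,7] + [3,4,7] − [3,4,6].
This gives a 14×2 integer matrix of rank 2; reducing to Smith normal form yields diagonal entries (1,1).

From H_k ≅ ker(∂_k) / im(∂_{k+1}) we obtain:

  H_0: rank C_0 − rank ∂_1 = 10 − 9 = 1, and the invariant factors of ∂_1 are all 1, so H_0 = Z.
  H_1: rank ker ∂_1 − rank ∂_2 = (22 − 9) − 12 = 1, and the invariant factors of ∂_2 are all 1, so H_1 = Z.
  H_2: rank ker ∂_2 − rank ∂_3 = (14 − 12) − 2 = 0, and the invariant factors of ∂_3 are all 1, so H_2 = 0.
  H_3: rank ker ∂_3 − rank ∂_4 = (2 − 2) − 0 = 0, and there is no ∂_4, so H_3 = 0.

As a check, the Euler characteristic is 10 − 22 + 14 − 2 = 0, which agrees with 1 − 1 + 0 − 0 = 0.

Hence the Betti numbers are b_0 = 1, b_1 = 1, b_2 = 0, b_3 = 0.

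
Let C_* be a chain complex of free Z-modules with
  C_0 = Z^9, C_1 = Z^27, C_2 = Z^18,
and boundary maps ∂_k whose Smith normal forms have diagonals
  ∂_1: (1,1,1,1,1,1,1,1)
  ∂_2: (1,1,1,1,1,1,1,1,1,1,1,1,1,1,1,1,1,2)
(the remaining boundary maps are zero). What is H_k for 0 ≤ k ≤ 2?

H_0 ≅ Z,  H_1 ≅ Z ⊕ Z/2,  H_2 = 0.

H_0: b_0 = 9 − 0 − 8 = 1; torsion from ∂_1 factors > 1: none. So H_0 ≅ Z.
H_1: b_1 = 27 − 8 − 18 = 1; torsion from ∂_2 factors > 1: [2]. So H_1 ≅ Z ⊕ Z/2.
H_2: b_2 = 18 − 18 − 0 = 0; torsion from ∂_3 factors > 1: none. So H_2 ≅ 0.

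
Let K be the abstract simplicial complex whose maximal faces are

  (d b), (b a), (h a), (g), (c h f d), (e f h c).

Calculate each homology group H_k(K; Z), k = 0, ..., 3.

We work with the vertex ordering a < b < c < d < e < f < g < h. The simplices of K, each written with vertices in increasing order, are:

  0-simplices (8): a, b, c, d, e, f, g, h
  1-simplices (12): ab, ah, bd, cd, ce, cf, ch, df, dh, ef, eh, fh
  2-simplices (7): cdf, cdh, cef, ceh, cfh, dfh, efh
  3-simplices (2): cdfh, cefh

Hence C_0 ≅ Z^8, C_1 ≅ Z^12, C_2 ≅ Z^7, C_3 ≅ Z^2.

∂_1: C_1 → C_0 sends each edge [p,q] (with p < q) to q − p. For instance
  ∂ab = b − a.
As a 8×12 matrix over Z this has rank 6, with invariant factors (1,1,1,1,1,1).

∂_2: C_2 → C_1 sends each 2-simplex [p,q,r] to [q,r] − [p,r] + [p,q]. For instance
  ∂cef = ef − cf + ce,
  ∂ceh = eh − ch + ce.
The resulting 12×7 matrix has rank 5, and its Smith normal form has invariant factors (1,1,1,1,1).

Boundary ∂_3: C_3 → C_2 sends each 3-simplex σ to the alternating sum Σ_i (−1)^i (σ with its i-th vertex removed). For instance
  ∂cdfh = dfh − cfh + cdh − cdf,
  ∂cefh = efh − cfh + ceh − cef.
As a 7×2 matrix over Z this has rank 2, with invariant factors (1,1).

From H_k ≅ ker(∂_k) / im(∂_{k+1}) we obtain:

  H_0: rank C_0 − rank ∂_1 = 8 − 6 = 2, and the invariant factors of ∂_1 are all 1, so H_0 ≅ Z^2.
  H_1: rank ker ∂_1 − rank ∂_2 = (12 − 6) − 5 = 1, and the invariant factors of ∂_2 are all 1, so H_1 ≅ Z.
  H_2: rank ker ∂_2 − rank ∂_3 = (7 − 5) − 2 = 0, and the invariant factors of ∂_3 are all 1, so H_2 ≅ 0.
  H_3: rank ker ∂_3 − rank ∂_4 = (2 − 2) − 0 = 0, and there is no ∂_4, so H_3 ≅ 0.

H_0 ≅ Z^2,  H_1 ≅ Z,  H_2 = 0,  H_3 = 0.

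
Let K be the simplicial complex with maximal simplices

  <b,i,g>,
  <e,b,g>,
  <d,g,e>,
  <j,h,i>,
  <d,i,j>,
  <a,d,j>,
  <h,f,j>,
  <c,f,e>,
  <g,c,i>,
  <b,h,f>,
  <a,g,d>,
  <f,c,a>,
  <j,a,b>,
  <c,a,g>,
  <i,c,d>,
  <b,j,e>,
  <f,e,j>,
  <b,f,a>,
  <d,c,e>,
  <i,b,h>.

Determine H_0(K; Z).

H_0 ≅ Z.

Take the total order a < b < c < d < e < f < g < h < i < j on the vertex set. Then K (dimension 2) consists of the simplices:

  0-simplices (10): a, b, c, d, e, f, g, h, i, j
  1-simplices (30): ab, ac, ad, af, ag, aj, be, bf, bg, bh, bi, bj, cd, ce, cf, cg, ci, de, dg, di, dj, ef, eg, ej, fh, fj, gi, hi, hj, ij
  2-simplices (20): abf, abj, acf, acg, adg, adj, beg, bej, bfh, bgi, bhi, cde, cdi, cef, cgi, deg, dij, efj, fhj, hij

giving chain groups C_0 ≅ Z^10, C_1 ≅ Z^30, C_2 ≅ Z^20.

The boundary map ∂_1: C_1 → C_0 maps an edge to its endpoints' difference, ∂[p,q] = q − p. For instance
  ∂bj = j − b.
As a 10×30 matrix over Z this has rank 9, with invariant factors (1,1,1,1,1,1,1,1,1).

∂_2: C_2 → C_1 acts by ∂[p,q,r] = [q,r] − [p,r] + [p,q]. For instance
  ∂abf = bf − af + ab,
  ∂cef = ef − cf + ce.
This gives a 30×20 integer matrix of rank 20; reducing to Smith normal form yields diagonal entries (1,1,1,1,1,1,1,1,1,1,1,1,1,1,1,1,1,1,1,2).

Computing H_k = (kernel of ∂_k) / (image of ∂_{k+1}):

  H_0: rank C_0 − rank ∂_1 = 10 − 9 = 1, and the invariant factors of ∂_1 are all 1, so H_0 = Z.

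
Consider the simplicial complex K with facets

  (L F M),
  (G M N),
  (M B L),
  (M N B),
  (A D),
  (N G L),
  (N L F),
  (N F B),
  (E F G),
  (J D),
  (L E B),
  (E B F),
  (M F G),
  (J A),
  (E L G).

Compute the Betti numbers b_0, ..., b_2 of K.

Take the total order A < B < D < E < F < G < J < L < M < N on the vertex set. Then K (dimension 2) consists of the simplices:

  0-simplices (10): A, B, D, E, F, G, J, L, M, N
  1-simplices (21): AD, AJ, BE, BF, BL, BM, BN, DJ, EF, EG, EL, FG, FL, FM, FN, GL, GM, GN, LM, LN, MN
  2-simplices (12): BEF, BEL, BFN, BLM, BMN, EFG, EGL, FGM, FLM, FLN, GLN, GMN

giving chain groups C_0 ≅ Z^10, C_1 ≅ Z^21, C_2 ≅ Z^12.

The boundary map ∂_1: C_1 → C_0 maps an edge to its endpoints' difference, ∂[p,q] = q − p. For instance
  ∂BM = M − B.
As a 10×21 matrix over Z this has rank 8, with invariant factors (1,1,1,1,1,1,1,1).

Boundary ∂_2: C_2 → C_1 acts by ∂[p,q,r] = [q,r] − [p,r] + [p,q]. For instance
  ∂EGL = GL − EL + EG,
  ∂FLM = LM − FM + FL.
The 21×12 boundary matrix has rank 12 and Smith normal form diag(1,1,1,1,1,1,1,1,1,1,1,2).

Computing H_k = (kernel of ∂_k) / (image of ∂_{k+1}):

  H_0: rank C_0 − rank ∂_1 = 10 − 8 = 2, and the invariant factors of ∂_1 are all 1, so H_0 ≅ Z^2.
  H_1: rank ker ∂_1 − rank ∂_2 = (21 − 8) − 12 = 1, and ∂_2 has invariant factor 2 > 1, so H_1 ≅ Z ⊕ Z/2Z.
  H_2: rank ker ∂_2 − rank ∂_3 = (12 − 12) − 0 = 0, and there is no ∂_3, so H_2 ≅ 0.

(K is a triangulation of the disjoint union of the real projective plane RP^2 and the circle S^1.)

Hence the Betti numbers are b_0 = 2, b_1 = 1, b_2 = 0.

b_0 = 2, b_1 = 1, b_2 = 0.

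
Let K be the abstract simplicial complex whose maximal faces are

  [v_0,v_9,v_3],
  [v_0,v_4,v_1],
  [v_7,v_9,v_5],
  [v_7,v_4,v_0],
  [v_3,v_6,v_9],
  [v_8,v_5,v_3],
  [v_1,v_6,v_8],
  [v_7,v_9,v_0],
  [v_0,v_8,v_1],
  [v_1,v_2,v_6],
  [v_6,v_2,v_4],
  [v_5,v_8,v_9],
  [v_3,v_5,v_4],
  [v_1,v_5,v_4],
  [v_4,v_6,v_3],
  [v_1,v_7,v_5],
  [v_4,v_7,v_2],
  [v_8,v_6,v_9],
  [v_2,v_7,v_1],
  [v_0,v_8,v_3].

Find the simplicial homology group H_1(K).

H_1 = Z × Z/2.

Take the total order v_0 < v_1 < v_2 < v_3 < v_4 < v_5 < v_6 < v_7 < v_8 < v_9 on the vertex set. Then K (dimension 2) consists of the simplices:

  0-simplices (10): [v_0], [v_1], [v_2], [v_3], [v_4], [v_5], [v_6], [v_7], [v_8], [v_9]
  1-simplices (30): (30 of them)
  2-simplices (20): (20 of them)

Hence C_0 ≅ Z^10, C_1 ≅ Z^30, C_2 ≅ Z^20.

Boundary ∂_1: C_1 → C_0 sends each edge [p,q] (with p < q) to q − p.
This gives a 10×30 integer matrix of rank 9; reducing to Smith normal form yields diagonal entries (1,1,1,1,1,1,1,1,1).

The boundary map ∂_2: C_2 → C_1 maps a triangle to the signed sum of its edges. For instance
  ∂[v_0,v_7,v_9] = [v_7,v_9] − [v_0,v_9] + [v_0,v_7],
  ∂[v_0,v_1,v_8] = [v_1,v_8] − [v_0,v_8] + [v_0,v_1].
The 30×20 boundary matrix has rank 20 and Smith normal form diag(1,1,1,1,1,1,1,1,1,1,1,1,1,1,1,1,1,1,1,2).

Reading off H_k = ker ∂_k / im ∂_{k+1}:

  H_1: rank ker ∂_1 − rank ∂_2 = (30 − 9) − 20 = 1, and ∂_2 has invariant factor 2 > 1, so H_1 ≅ Z × Z/2.

(K is a triangulation of the Klein bottle.)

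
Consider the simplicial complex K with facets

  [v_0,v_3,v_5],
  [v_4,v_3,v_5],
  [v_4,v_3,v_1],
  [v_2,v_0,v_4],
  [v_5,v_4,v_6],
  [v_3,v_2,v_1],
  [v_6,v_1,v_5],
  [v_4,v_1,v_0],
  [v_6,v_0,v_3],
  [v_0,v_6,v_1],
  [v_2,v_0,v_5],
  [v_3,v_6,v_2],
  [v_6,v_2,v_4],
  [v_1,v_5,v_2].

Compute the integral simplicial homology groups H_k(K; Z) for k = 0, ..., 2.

H_0 = Z,  H_1 = Z^2,  H_2 = Z.

Order the vertices as v_0 < v_1 < v_2 < v_3 < v_4 < v_5 < v_6. Listing each simplex with vertices in this order, K has dimension 2 with simplices:

  0-simplices (7): [v_0], [v_1], [v_2], [v_3], [v_4], [v_5], [v_6]
  1-simplices (21): (21 of them)
  2-simplices (14): (14 of them)

Hence C_0 ≅ Z^7, C_1 ≅ Z^21, C_2 ≅ Z^14.

Boundary ∂_1: C_1 → C_0 sends each edge [p,q] (with p < q) to q − p. For instance
  ∂[v_0,v_6] = [v_6] − [v_0].
This gives a 7×21 integer matrix of rank 6; reducing to Smith normal form yields diagonal entries (1,1,1,1,1,1).

Boundary ∂_2: C_2 → C_1 sends each 2-simplex [p,q,r] to [q,r] − [p,r] + [p,q]. For instance
  ∂[v_1,v_3,v_4] = [v_3,v_4] − [v_1,v_4] + [v_1,v_3],
  ∂[v_1,v_2,v_3] = [v_2,v_3] − [v_1,v_3] + [v_1,v_2].
As a 21×14 matrix over Z this has rank 13, with invariant factors (1,1,1,1,1,1,1,1,1,1,1,1,1).

Now H_k = ker ∂_k / im ∂_{k+1}, so:

  H_0: rank C_0 − rank ∂_1 = 7 − 6 = 1, and the invariant factors of ∂_1 are all 1, so H_0 = Z.
  H_1: rank ker ∂_1 − rank ∂_2 = (21 − 6) − 13 = 2, and the invariant factors of ∂_2 are all 1, so H_1 = Z^2.
  H_2: rank ker ∂_2 − rank ∂_3 = (14 − 13) − 0 = 1, and there is no ∂_3, so H_2 = Z.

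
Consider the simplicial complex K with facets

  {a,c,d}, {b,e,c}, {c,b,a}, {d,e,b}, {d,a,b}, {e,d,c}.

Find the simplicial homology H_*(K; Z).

Fix the vertex order a < b < c < d < e and write every simplex with vertices in increasing order. Then dim K = 2 and the simplices of K are:

  0-simplices (5): a, b, c, d, e
  1-simplices (9): ab, ac, ad, bc, bd, be, cd, ce, de
  2-simplices (6): abc, abd, acd, bce, bde, cde

Hence C_0 ≅ Z^5, C_1 ≅ Z^9, C_2 ≅ Z^6.

∂_1: C_1 → C_0 sends each edge [p,q] (with p < q) to q − p. For instance
  ∂bc = c − b.
As a 5×9 matrix over Z this has rank 4, with invariant factors (1,1,1,1).

The boundary map ∂_2: C_2 → C_1 maps a triangle to the signed sum of its edges. For instance
  ∂abd = bd − ad + ab,
  ∂cde = de − ce + cd.
This gives a 9×6 integer matrix of rank 5; reducing to Smith normal form yields diagonal entries (1,1,1,1,1).

Now H_k = ker ∂_k / im ∂_{k+1}, so:

  H_0: rank C_0 − rank ∂_1 = 5 − 4 = 1, and the invariant factors of ∂_1 are all 1, so H_0 = Z.
  H_1: rank ker ∂_1 − rank ∂_2 = (9 − 4) − 5 = 0, and the invariant factors of ∂_2 are all 1, so H_1 = 0.
  H_2: rank ker ∂_2 − rank ∂_3 = (6 − 5) − 0 = 1, and there is no ∂_3, so H_2 = Z.

(K is a triangulation of the 2-sphere S^2.)

H_0 ≅ Z,  H_1 = 0,  H_2 ≅ Z.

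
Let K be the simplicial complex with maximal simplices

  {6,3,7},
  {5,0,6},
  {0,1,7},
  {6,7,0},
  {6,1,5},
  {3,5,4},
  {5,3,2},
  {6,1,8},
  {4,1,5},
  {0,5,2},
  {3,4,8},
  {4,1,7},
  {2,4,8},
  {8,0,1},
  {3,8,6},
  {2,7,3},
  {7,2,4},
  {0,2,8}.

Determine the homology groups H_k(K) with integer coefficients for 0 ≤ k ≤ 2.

We work with the vertex ordering 0 < 1 < 2 < 3 < 4 < 5 < 6 < 7 < 8. The simplices of K, each written with vertices in increasing order, are:

  0-simplices (9): [0], [1], [2], [3], [4], [5], [6], [7], [8]
  1-simplices (27): (27 of them)
  2-simplices (18): [0,1,7], [0,1,8], [0,2,5], [0,2,8], [0,5,6], [0,6,7], [1,4,5], [1,4,7], [1,5,6], [1,6,8], [2,3,5], [2,3,7], [2,4,7], [2,4,8], [3,4,5], [3,4,8], [3,6,7], [3,6,8]

giving chain groups C_0 ≅ Z^9, C_1 ≅ Z^27, C_2 ≅ Z^18.

Boundary ∂_1: C_1 → C_0 sends each edge [p,q] (with p < q) to q − p.
The 9×27 boundary matrix has rank 8 and Smith normal form diag(1,1,1,1,1,1,1,1).

Boundary ∂_2: C_2 → C_1 acts by ∂[p,q,r] = [q,r] − [p,r] + [p,q]. For instance
  ∂[2,4,8] = [4,8] − [2,8] + [2,4],
  ∂[3,4,8] = [4,8] − [3,8] + [3,4].
The 27×18 boundary matrix has rank 18 and Smith normal form diag(1,1,1,1,1,1,1,1,1,1,1,1,1,1,1,1,1,2).

From H_k ≅ ker(∂_k) / im(∂_{k+1}) we obtain:

  H_0: rank C_0 − rank ∂_1 = 9 − 8 = 1, and the invariant factors of ∂_1 are all 1, so H_0 ≅ Z.
  H_1: rank ker ∂_1 − rank ∂_2 = (27 − 8) − 18 = 1, and ∂_2 has invariant factor 2 > 1, so H_1 ≅ Z ⊕ Z_2.
  H_2: rank ker ∂_2 − rank ∂_3 = (18 − 18) − 0 = 0, and there is no ∂_3, so H_2 ≅ 0.

As a check, the Euler characteristic is 9 − 27 + 18 = 0, which agrees with 1 − 1 + 0 = 0.
(K is a triangulation of the Klein bottle.)

H_0 = Z,  H_1 = Z ⊕ Z_2,  H_2 = 0.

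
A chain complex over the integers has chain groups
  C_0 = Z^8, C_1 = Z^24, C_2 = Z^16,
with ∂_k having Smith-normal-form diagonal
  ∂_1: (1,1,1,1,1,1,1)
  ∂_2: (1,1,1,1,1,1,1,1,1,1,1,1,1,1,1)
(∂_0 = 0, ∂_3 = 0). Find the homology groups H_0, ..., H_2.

H_0: b_0 = 8 − 0 − 7 = 1; torsion from ∂_1 factors > 1: none. So H_0 ≅ Z.
H_1: b_1 = 24 − 7 − 15 = 2; torsion from ∂_2 factors > 1: none. So H_1 ≅ Z^2.
H_2: b_2 = 16 − 15 − 0 = 1; torsion from ∂_3 factors > 1: none. So H_2 ≅ Z.

H_0 ≅ Z,  H_1 ≅ Z^2,  H_2 ≅ Z.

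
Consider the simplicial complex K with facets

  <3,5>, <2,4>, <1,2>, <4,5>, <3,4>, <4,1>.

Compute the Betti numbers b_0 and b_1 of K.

K has 5 vertices, 6 edges.
rank ∂_0 = 0, rank ∂_1 = 4 ⇒ b_0 = 5 − 0 − 4 = 1; all invariant factors of ∂_1 are 1 so no torsion. So H_0 ≅ Z.
rank ∂_1 = 4, rank ∂_2 = 0 ⇒ b_1 = 6 − 4 − 0 = 2. So H_1 ≅ Z^2.

b_0 = 1, b_1 = 2.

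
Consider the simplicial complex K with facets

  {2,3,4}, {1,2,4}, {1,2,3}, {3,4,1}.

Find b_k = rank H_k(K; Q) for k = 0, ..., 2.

b_0 = 1, b_1 = 0, b_2 = 1.

We work with the vertex ordering 1 < 2 < 3 < 4. The simplices of K, each written with vertices in increasing order, are:

  0-simplices (4): [1], [2], [3], [4]
  1-simplices (6): [1,2], [1,3], [1,4], [2,3], [2,4], [3,4]
  2-simplices (4): [1,2,3], [1,2,4], [1,3,4], [2,3,4]

Hence C_0 ≅ Z^4, C_1 ≅ Z^6, C_2 ≅ Z^4.

Boundary ∂_1: C_1 → C_0 maps an edge to its endpoints' difference, ∂[p,q] = q − p. For instance
  ∂[3,4] = [4] − [3].
The 4×6 boundary matrix has rank 3 and Smith normal form diag(1,1,1).

Boundary ∂_2: C_2 → C_1 sends each 2-simplex [p,q,r] to [q,r] − [p,r] + [p,q]. For instance
  ∂[1,3,4] = [3,4] − [1,4] + [1,3],
  ∂[1,2,4] = [2,4] − [1,4] + [1,2].
The resulting 6×4 matrix has rank 3, and its Smith normal form has invariant factors (1,1,1).

From H_k ≅ ker(∂_k) / im(∂_{k+1}) we obtain:

  H_0: rank C_0 − rank ∂_1 = 4 − 3 = 1, and the invariant factors of ∂_1 are all 1, so H_0 ≅ Z.
  H_1: rank ker ∂_1 − rank ∂_2 = (6 − 3) − 3 = 0, and the invariant factors of ∂_2 are all 1, so H_1 ≅ 0.
  H_2: rank ker ∂_2 − rank ∂_3 = (4 − 3) − 0 = 1, and there is no ∂_3, so H_2 ≅ Z.

Hence the Betti numbers are b_0 = 1, b_1 = 0, b_2 = 1.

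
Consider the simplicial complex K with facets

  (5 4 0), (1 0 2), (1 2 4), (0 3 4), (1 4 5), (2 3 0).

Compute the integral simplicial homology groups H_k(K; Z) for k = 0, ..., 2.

Take the total order 0 < 1 < 2 < 3 < 4 < 5 on the vertex set. Then K (dimension 2) consists of the simplices:

  0-simplices (6): [0], [1], [2], [3], [4], [5]
  1-simplices (12): [0,1], [0,2], [0,3], [0,4], [0,5], [1,2], [1,4], [1,5], [2,3], [2,4], [3,4], [4,5]
  2-simplices (6): [0,1,2], [0,2,3], [0,3,4], [0,4,5], [1,2,4], [1,4,5]

giving chain groups C_0 ≅ Z^6, C_1 ≅ Z^12, C_2 ≅ Z^6.

The boundary map ∂_1: C_1 → C_0 maps an edge to its endpoints' difference, ∂[p,q] = q − p. For instance
  ∂[0,3] = [3] − [0].
This gives a 6×12 integer matrix of rank 5; reducing to Smith normal form yields diagonal entries (1,1,1,1,1).

The boundary map ∂_2: C_2 → C_1 acts by ∂[p,q,r] = [q,r] − [p,r] + [p,q]. For instance
  ∂[0,4,5] = [4,5] − [0,5] + [0,4],
  ∂[0,1,2] = [1,2] − [0,2] + [0,1].
The resulting 12×6 matrix has rank 6, and its Smith normal form has invariant factors (1,1,1,1,1,1).

Computing H_k = (kernel of ∂_k) / (image of ∂_{k+1}):

  H_0: rank C_0 − rank ∂_1 = 6 − 5 = 1, and the invariant factors of ∂_1 are all 1, so H_0 = Z.
  H_1: rank ker ∂_1 − rank ∂_2 = (12 − 5) − 6 = 1, and the invariant factors of ∂_2 are all 1, so H_1 = Z.
  H_2: rank ker ∂_2 − rank ∂_3 = (6 − 6) − 0 = 0, and there is no ∂_3, so H_2 = 0.

H_0 ≅ Z,  H_1 ≅ Z,  H_2 = 0.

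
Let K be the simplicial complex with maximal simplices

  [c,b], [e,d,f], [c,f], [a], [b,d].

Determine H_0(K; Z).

H_0 = Z^2.

K has 6 vertices, 6 edges, 1 triangle.
rank ∂_0 = 0, rank ∂_1 = 4 ⇒ b_0 = 6 − 0 − 4 = 2; all invariant factors of ∂_1 are 1 so no torsion. So H_0 ≅ Z^2.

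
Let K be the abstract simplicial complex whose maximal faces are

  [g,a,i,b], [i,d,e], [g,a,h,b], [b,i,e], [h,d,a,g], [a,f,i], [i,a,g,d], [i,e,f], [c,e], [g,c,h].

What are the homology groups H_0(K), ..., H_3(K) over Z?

Order the vertices as a < b < c < d < e < f < g < h < i. Listing each simplex with vertices in this order, K has dimension 3 with simplices:

  0-simplices (9): a, b, c, d, e, f, g, h, i
  1-simplices (22): ab, ad, af, ag, ah, ai, be, bg, bh, bi, ce, cg, ch, de, dg, dh, di, ef, ei, fi, gh, gi
  2-simplices (17): abg, abh, abi, adg, adh, adi, afi, agh, agi, bei, bgh, bgi, cgh, dei, dgh, dgi, efi
  3-simplices (4): abgh, abgi, adgh, adgi

Hence C_0 ≅ Z^9, C_1 ≅ Z^22, C_2 ≅ Z^17, C_3 ≅ Z^4.

∂_1: C_1 → C_0 maps an edge to its endpoints' difference, ∂[p,q] = q − p. For instance
  ∂di = i − d.
The resulting 9×22 matrix has rank 8, and its Smith normal form has invariant factors (1,1,1,1,1,1,1,1).

The boundary map ∂_2: C_2 → C_1 acts by ∂[p,q,r] = [q,r] − [p,r] + [p,q]. For instance
  ∂adi = di − ai + ad,
  ∂agi = gi − ai + ag.
The resulting 22×17 matrix has rank 13, and its Smith normal form has invariant factors (1,1,1,1,1,1,1,1,1,1,1,1,1).

The boundary map ∂_3: C_3 → C_2 sends each 3-simplex σ to the alternating sum Σ_i (−1)^i (σ with its i-th vertex removed). For instance
  ∂adgh = dgh − agh + adh − adg,
  ∂abgh = bgh − agh + abh − abg.
As a 17×4 matrix over Z this has rank 4, with invariant factors (1,1,1,1).

From H_k ≅ ker(∂_k) / im(∂_{k+1}) we obtain:

  H_0: rank C_0 − rank ∂_1 = 9 − 8 = 1, and the invariant factors of ∂_1 are all 1, so H_0 = Z.
  H_1: rank ker ∂_1 − rank ∂_2 = (22 − 8) − 13 = 1, and the invariant factors of ∂_2 are all 1, so H_1 = Z.
  H_2: rank ker ∂_2 − rank ∂_3 = (17 − 13) − 4 = 0, and the invariant factors of ∂_3 are all 1, so H_2 = 0.
  H_3: rank ker ∂_3 − rank ∂_4 = (4 − 4) − 0 = 0, and there is no ∂_4, so H_3 = 0.

As a check, the Euler characteristic is 9 − 22 + 17 − 4 = 0, which agrees with 1 − 1 + 0 − 0 = 0.

H_0 ≅ Z,  H_1 ≅ Z,  H_2 = 0,  H_3 = 0.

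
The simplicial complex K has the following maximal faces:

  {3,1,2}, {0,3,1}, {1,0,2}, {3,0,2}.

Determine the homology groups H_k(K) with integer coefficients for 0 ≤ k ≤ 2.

Take the total order 0 < 1 < 2 < 3 on the vertex set. Then K (dimension 2) consists of the simplices:

  0-simplices (4): [0], [1], [2], [3]
  1-simplices (6): [0,1], [0,2], [0,3], [1,2], [1,3], [2,3]
  2-simplices (4): [0,1,2], [0,1,3], [0,2,3], [1,2,3]

Hence C_0 ≅ Z^4, C_1 ≅ Z^6, C_2 ≅ Z^4.

∂_1: C_1 → C_0 is given by ∂[p,q] = [q] − [p].
As a 4×6 matrix over Z this has rank 3, with invariant factors (1,1,1).

∂_2: C_2 → C_1 maps a triangle to the signed sum of its edges. For instance
  ∂[0,2,3] = [2,3] − [0,3] + [0,2],
  ∂[0,1,3] = [1,3] − [0,3] + [0,1].
As a 6×4 matrix over Z this has rank 3, with invariant factors (1,1,1).

Reading off H_k = ker ∂_k / im ∂_{k+1}:

  H_0: rank C_0 − rank ∂_1 = 4 − 3 = 1, and the invariant factors of ∂_1 are all 1, so H_0 ≅ Z.
  H_1: rank ker ∂_1 − rank ∂_2 = (6 − 3) − 3 = 0, and the invariant factors of ∂_2 are all 1, so H_1 ≅ 0.
  H_2: rank ker ∂_2 − rank ∂_3 = (4 − 3) − 0 = 1, and there is no ∂_3, so H_2 ≅ Z.

H_0 ≅ Z,  H_1 = 0,  H_2 ≅ Z.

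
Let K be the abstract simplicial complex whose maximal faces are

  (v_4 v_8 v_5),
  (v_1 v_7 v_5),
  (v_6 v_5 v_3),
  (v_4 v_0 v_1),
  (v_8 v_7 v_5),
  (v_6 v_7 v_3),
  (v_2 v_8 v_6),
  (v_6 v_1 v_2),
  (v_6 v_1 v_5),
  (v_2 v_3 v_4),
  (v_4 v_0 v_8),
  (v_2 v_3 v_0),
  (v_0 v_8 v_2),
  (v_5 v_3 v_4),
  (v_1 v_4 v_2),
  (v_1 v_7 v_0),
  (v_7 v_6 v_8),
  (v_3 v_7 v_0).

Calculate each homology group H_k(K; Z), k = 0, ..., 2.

Take the total order v_0 < v_1 < v_2 < v_3 < v_4 < v_5 < v_6 < v_7 < v_8 on the vertex set. Then K (dimension 2) consists of the simplices:

  0-simplices (9): [v_0], [v_1], [v_2], [v_3], [v_4], [v_5], [v_6], [v_7], [v_8]
  1-simplices (27): (27 of them)
  2-simplices (18): (18 of them)

so the chain groups are C_0 ≅ Z^9, C_1 ≅ Z^27, C_2 ≅ Z^18.

The boundary map ∂_1: C_1 → C_0 sends each edge [p,q] (with p < q) to q − p. For instance
  ∂[v_5,v_6] = [v_6] − [v_5].
This gives a 9×27 integer matrix of rank 8; reducing to Smith normal form yields diagonal entries (1,1,1,1,1,1,1,1).

Boundary ∂_2: C_2 → C_1 maps a triangle to the signed sum of its edges. For instance
  ∂[v_1,v_5,v_7] = [v_5,v_7] − [v_1,v_7] + [v_1,v_5],
  ∂[v_0,v_2,v_8] = [v_2,v_8] − [v_0,v_8] + [v_0,v_2].
This gives a 27×18 integer matrix of rank 18; reducing to Smith normal form yields diagonal entries (1,1,1,1,1,1,1,1,1,1,1,1,1,1,1,1,1,2).

From H_k ≅ ker(∂_k) / im(∂_{k+1}) we obtain:

  H_0: rank C_0 − rank ∂_1 = 9 − 8 = 1, and the invariant factors of ∂_1 are all 1, so H_0 = Z.
  H_1: rank ker ∂_1 − rank ∂_2 = (27 − 8) − 18 = 1, and ∂_2 has invariant factor 2 > 1, so H_1 = Z ⊕ Z/2.
  H_2: rank ker ∂_2 − rank ∂_3 = (18 − 18) − 0 = 0, and there is no ∂_3, so H_2 = 0.

As a check, the Euler characteristic is 9 − 27 + 18 = 0, which agrees with 1 − 1 + 0 = 0.

H_0 ≅ Z,  H_1 ≅ Z ⊕ Z/2,  H_2 = 0.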